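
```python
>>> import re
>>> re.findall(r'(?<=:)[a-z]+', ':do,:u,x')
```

Because the assertion is zero-width, the text it checks is not consumed and won't appear in the result.
Matches: at [1:3] → 'do'; at [5:6] → 'u'.
`findall` yields the raw match text (2 of them) because the pattern has no groups.

['do', 'u']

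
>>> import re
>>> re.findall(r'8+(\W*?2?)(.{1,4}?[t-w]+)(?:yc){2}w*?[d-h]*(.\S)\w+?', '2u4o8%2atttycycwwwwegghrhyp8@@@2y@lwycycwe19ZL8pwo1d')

[('', '%2attt', 'ww'), ('@@@2', 'y@lw', 'we')]

The pattern matches one or more of a literal '8'; then zero or more of a non-word character (lazy), then optionally a literal '2' (captured); then 1 to 4 of any character (lazy), then one or more of a character in [t-w] (captured); then the literal 'yc' repeated 2 times, then zero or more of the literal 'w' (lazy), then zero or more of a character in [d-h]; then any character, then a non-whitespace character (captured); then one or more of a word character (lazy).
A `+?`/`*?`/`{m,n}?` starts at its minimum and grows only as far as needed for what follows to match.
Scanning left to right: at [4:18] match '8%2atttycycwww', groups = ('', '%2attt', 'ww'); at [27:43] match '8@@@2y@lwycycwe1', groups = ('@@@2', 'y@lw', 'we').
`findall` packs the 3 group values into a tuple for every match.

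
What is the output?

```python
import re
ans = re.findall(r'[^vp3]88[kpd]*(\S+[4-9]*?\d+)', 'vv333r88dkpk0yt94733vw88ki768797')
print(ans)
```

The pattern matches any character except [vp3]; then the literal '88', then zero or more of one of [kpd]; then one or more of a non-whitespace character, then zero or more of a character in [4-9] (lazy), then one or more of a digit (captured).
Matches: at [5:32] match 'r88dkpk0yt94733vw88ki768797', group 1 = '0yt94733vw88ki768797'.
`findall` collects group 1 from the one match (1 total).

['0yt94733vw88ki768797']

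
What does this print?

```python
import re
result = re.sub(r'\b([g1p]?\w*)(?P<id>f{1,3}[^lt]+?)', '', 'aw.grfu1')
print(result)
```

This matches a word boundary (`\b`, zero-width); then optionally one of [g1p], then zero or more of a word character (captured); then 1 to 3 of the literal 'f', then one or more of any character except [lt] (lazy) (captured as 'id').
Matches: at [3:7] → 'grfu'.
Every occurrence is swapped for ''.

aw.1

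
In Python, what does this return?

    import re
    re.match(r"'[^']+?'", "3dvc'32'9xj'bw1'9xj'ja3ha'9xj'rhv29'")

None

`re.match` only tries the pattern at the start of the string.
Here the string doesn't start with a match, so the call returns None.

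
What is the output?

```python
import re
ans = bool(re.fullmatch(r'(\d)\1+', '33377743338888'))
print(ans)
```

False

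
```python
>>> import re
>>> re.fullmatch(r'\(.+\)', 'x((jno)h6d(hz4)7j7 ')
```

`re.fullmatch` is like wrapping the pattern in `^…$` (in single-line mode).
Here the string isn't matched end-to-end, so the call returns None.

None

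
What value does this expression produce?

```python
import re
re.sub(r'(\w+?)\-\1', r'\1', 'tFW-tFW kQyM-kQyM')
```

`\1` is not a pattern — it's the concrete string captured by group 1, re-applied verbatim.
Matches: at [0:7] → 'tFW-tFW'; at [8:17] → 'kQyM-kQyM'.
The replacement refers to a captured group, so each match is rewritten using its own captured text.

'tFW kQyM'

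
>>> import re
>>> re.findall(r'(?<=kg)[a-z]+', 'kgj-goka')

Because the assertion is zero-width, the text it checks is not consumed and won't appear in the result.
Matches: at [2:3] → 'j'.
Since nothing is captured, `findall` lists the 1 matched substring directly.

['j']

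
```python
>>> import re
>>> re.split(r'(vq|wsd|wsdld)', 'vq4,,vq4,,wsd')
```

['', 'vq', '4,,', 'vq', '4,,', 'wsd', '']

Because the pattern has a capturing group, `split` also inserts each captured text between the pieces.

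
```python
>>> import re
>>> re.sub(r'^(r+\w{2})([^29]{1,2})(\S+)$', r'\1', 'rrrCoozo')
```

Pattern: anchored at the start of the string; then one or more of a literal 'r', then exactly 2 of a word character (captured); then 1 to 2 of any character except [29] (captured); then one or more of a non-whitespace character (captured); then anchored at the end.
Matches: at [0:8] → 'rrrCoozo'.
`\1` in the replacement pulls in group 1's text for each match.

'rrrCo'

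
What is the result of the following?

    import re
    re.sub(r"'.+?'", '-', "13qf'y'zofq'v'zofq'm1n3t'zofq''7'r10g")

'13qf-zofq-zofq-zofq-r10g'

With the lazy modifier that quantifier settles for the fewest repetitions that let the rest of the pattern succeed (the atoms after it are unaffected and can still be greedy).
Every occurrence is swapped for '-'.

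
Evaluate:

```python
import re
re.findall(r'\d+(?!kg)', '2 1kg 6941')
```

['2', '6941']

A negative assertion filters positions out without eating any characters.
Matches: at [0:1] → '2'; at [6:10] → '6941'.
With no groups in the pattern, `findall` gives back each whole match — 2 here.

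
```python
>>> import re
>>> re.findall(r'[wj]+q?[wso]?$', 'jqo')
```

['jqo']

With no groups in the pattern, `findall` gives back each whole match — 1 here.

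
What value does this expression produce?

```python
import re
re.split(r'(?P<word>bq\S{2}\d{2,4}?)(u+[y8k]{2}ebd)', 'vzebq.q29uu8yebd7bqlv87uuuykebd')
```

['vze', 'bq.q29', 'uu8yebd', '7', 'bqlv87', 'uuuykebd', '']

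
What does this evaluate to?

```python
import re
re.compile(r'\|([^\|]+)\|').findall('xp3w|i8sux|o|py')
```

['i8sux']

Scanning left to right: at [4:11] match '|i8sux|', group 1 = 'i8sux'.
Because there's exactly one group, `findall` drops the full match and keeps group 1 from the one hit.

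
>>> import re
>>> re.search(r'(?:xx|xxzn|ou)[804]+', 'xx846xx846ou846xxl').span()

The match spans [0:4] → 'xx84'.

(0, 4)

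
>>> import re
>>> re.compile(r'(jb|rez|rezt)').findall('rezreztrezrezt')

['rez', 'rez', 'rez', 'rez']

Alternation isn't longest-match — the leftmost alternative that fits at this position is chosen.
One capturing group, so `findall` returns just the captured substring from each match — 4 in all.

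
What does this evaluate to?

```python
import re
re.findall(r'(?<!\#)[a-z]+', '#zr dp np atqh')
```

['r', 'dp', 'np', 'atqh']

The negative lookahead/lookbehind blocks any match where the forbidden context is present.
Walking the string: at [2:3] → 'r'; at [4:6] → 'dp'; at [7:9] → 'np'; at [10:14] → 'atqh'.
Since nothing is captured, `findall` lists the 4 matched substrings directly.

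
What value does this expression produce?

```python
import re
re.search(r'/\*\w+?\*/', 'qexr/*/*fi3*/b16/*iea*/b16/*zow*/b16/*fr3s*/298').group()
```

'/*fi3*/'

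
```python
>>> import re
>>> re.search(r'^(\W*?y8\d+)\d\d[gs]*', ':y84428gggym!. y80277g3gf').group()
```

This matches anchored at the start of the string; then zero or more of a non-word character (lazy), then the literal 'y8', then one or more of a digit (captured); then a digit, then a digit, then zero or more of one of [gs].
`re.search` scans for the first position where the pattern succeeds.
The match spans [0:10] → ':y84428ggg'.
Captured: group 1 = ':y844'.

':y84428ggg'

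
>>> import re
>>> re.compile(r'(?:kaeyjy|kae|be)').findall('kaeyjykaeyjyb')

['kaeyjy', 'kaeyjy']

Branches in `(...|...)` are attempted left-to-right; the first branch that allows the whole pattern to succeed is taken.
`findall` yields the raw match text (2 of them) because the pattern has no groups.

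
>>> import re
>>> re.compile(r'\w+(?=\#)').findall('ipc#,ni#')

The lookaround is zero-width — it requires the adjacent text to match without consuming it, so the asserted text isn't part of the match.
No capturing groups, so `findall` returns the 2 full match strings.

['ipc', 'ni']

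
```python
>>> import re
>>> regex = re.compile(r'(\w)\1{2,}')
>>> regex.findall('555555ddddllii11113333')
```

['5', 'd', '1', '3']

`\1` is not a pattern — it's the concrete string captured by group 1, re-applied verbatim.
Because there's exactly one group, `findall` drops the full match and keeps group 1 from each hit.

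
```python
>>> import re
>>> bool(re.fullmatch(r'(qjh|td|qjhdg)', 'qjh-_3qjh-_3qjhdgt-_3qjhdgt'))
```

False

`re.fullmatch` requires the pattern to consume the entire string.
Here the pattern can't cover the whole string, so the call returns None, and `bool(None)` is False.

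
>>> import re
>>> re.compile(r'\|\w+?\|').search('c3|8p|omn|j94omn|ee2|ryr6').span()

`re.search` tries every starting position until one works.
The match spans [2:6] → '|8p|'.

(2, 6)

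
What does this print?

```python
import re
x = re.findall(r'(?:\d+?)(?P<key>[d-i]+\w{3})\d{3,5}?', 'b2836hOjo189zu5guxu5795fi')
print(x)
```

With a single group, `findall` returns only what that group captured — 2 items.

['hOjo', 'guxu']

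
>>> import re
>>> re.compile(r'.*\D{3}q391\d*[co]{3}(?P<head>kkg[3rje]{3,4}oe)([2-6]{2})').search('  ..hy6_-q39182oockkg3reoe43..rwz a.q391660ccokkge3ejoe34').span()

This matches zero or more of any character, then exactly 3 of a non-digit, then the literal 'q39'; then a literal '1', then zero or more of a digit, then exactly 3 of one of [co]; then the literal 'kkg', then 3 to 4 of one of [3rje], then the literal 'oe' (captured as 'head'); then exactly 2 of a character in [2-6] (captured).
`re.search` tries every starting position until one works.
The match spans [0:57] → '  ..hy6_-q39182oockkg3reoe43..rwz a.q391660ccokkge3ejoe34'.
Captured: group 1 = 'kkge3ejoe', group 2 = '34'.

(0, 57)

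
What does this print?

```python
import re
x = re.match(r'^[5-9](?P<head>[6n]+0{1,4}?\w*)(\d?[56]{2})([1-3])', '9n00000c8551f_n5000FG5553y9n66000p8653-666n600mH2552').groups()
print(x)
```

Pattern: anchored at the start of the string; then a character in [5-9]; then one or more of one of [6n], then 1 to 4 of the literal '0' (lazy), then zero or more of a word character (captured as 'head'); then optionally a digit, then exactly 2 of one of [56] (captured); then a character in [1-3] (captured).
`re.match` only tries the pattern at the start of the string.
The match spans [0:38] → '9n00000c8551f_n5000FG5553y9n66000p8653'.
Captured: group 1 = 'n00000c8551f_n5000FG5553y9n66000p8', group 2 = '65', group 3 = '3'.

('n00000c8551f_n5000FG5553y9n66000p8', '65', '3')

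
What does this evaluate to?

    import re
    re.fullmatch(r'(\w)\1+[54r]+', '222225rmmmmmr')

`re.fullmatch` requires the pattern to consume the entire string.
Here there's no way to consume every character, so the call returns None.

None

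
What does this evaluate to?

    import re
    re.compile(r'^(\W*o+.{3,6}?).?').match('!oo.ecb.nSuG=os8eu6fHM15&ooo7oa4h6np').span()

Pattern: anchored at the start of the string; then zero or more of a non-word character, then one or more of a literal 'o', then 3 to 6 of any character (lazy) (captured); then optionally any character.
Because the quantifier is non-greedy, it stops expanding at the earliest point where the rest of the pattern can succeed.
`re.match` won't scan ahead — the pattern has to work from the very first character.
The match spans [0:7] → '!oo.ecb'.
Captured: group 1 = '!oo.ec'.

(0, 7)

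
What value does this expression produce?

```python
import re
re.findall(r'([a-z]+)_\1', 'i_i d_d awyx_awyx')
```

['i', 'd', 'awyx']

The backreference `\1` re-matches whatever the first group consumed, character for character.
`findall` collects group 1 from each match (3 total).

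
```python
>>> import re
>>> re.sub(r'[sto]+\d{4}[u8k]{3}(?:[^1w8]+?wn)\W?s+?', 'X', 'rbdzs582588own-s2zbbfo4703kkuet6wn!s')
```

The pattern matches one or more of one of [sto], then exactly 4 of a digit, then exactly 3 of one of [u8k]; then one or more of any character except [1w8] (lazy), then the literal 'wn' (non-capturing group); then optionally a non-word character, then one or more of the literal 's' (lazy).
Matches: at [21:36] → 'o4703kkuet6wn!s'.
`sub` substitutes 'X' at each match site.

'rbdzs582588own-s2zbbfX'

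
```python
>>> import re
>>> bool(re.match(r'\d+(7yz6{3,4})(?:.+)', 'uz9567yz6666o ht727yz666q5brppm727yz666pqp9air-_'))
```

The pattern matches one or more of a digit; then the literal '7yz', then 3 to 4 of a literal '6' (captured); then one or more of any character (non-capturing group).
With `match`, the pattern is implicitly anchored at the beginning.
Here position 0 doesn't satisfy it, so the call returns None, and `bool(None)` is False.

False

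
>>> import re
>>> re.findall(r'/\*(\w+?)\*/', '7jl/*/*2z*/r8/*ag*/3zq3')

Walking the string: at [5:11] match '/*2z*/', group 1 = '2z'; at [13:19] match '/*ag*/', group 1 = 'ag'.
Because there's exactly one group, `findall` drops the full match and keeps group 1 from each hit.

['2z', 'ag']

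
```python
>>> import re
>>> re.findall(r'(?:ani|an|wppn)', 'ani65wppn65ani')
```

['ani', 'wppn', 'ani']

Alternation tries branches left to right and keeps the first one that lets the overall match succeed at that position.
Walking the string: at [0:3] → 'ani'; at [5:9] → 'wppn'; at [11:14] → 'ani'.
`findall` yields the raw match text (3 of them) because the pattern has no groups.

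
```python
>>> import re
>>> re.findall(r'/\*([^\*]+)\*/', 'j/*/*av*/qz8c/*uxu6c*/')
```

Walking the string: at [3:9] match '/*av*/', group 1 = 'av'; at [13:22] match '/*uxu6c*/', group 1 = 'uxu6c'.
With a single group, `findall` returns only what that group captured — 2 items.

['av', 'uxu6c']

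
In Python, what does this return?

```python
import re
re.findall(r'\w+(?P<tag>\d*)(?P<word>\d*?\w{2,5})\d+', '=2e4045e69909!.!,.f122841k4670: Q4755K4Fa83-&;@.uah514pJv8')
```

[('', '90'), ('', '67'), ('', 'a8'), ('', 'Jv')]

This matches one or more of a word character; then zero or more of a digit (captured as 'tag'); then zero or more of a digit (lazy), then 2 to 5 of a word character (captured as 'word'); then one or more of a digit.
Matches: at [1:13] match '2e4045e69909', groups = ('', '90'); at [18:30] match 'f122841k4670', groups = ('', '67'); at [32:43] match 'Q4755K4Fa83', groups = ('', 'a8'); at [48:58] match 'uah514pJv8', groups = ('', 'Jv').
With 2 capturing groups, `findall` returns a 2-tuple per match.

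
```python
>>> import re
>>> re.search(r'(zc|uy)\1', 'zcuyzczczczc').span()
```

(4, 8)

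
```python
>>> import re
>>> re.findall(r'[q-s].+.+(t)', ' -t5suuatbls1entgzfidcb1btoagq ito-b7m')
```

['t']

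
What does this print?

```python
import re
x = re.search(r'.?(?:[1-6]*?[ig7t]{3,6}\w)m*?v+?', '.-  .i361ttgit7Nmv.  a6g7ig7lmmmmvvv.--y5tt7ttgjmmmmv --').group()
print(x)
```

i361ttgit7Nmv

The match spans [5:18] → 'i361ttgit7Nmv'.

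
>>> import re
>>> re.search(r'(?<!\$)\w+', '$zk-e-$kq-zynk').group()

Because the assertion is negative and zero-width, positions next to the forbidden text are skipped.
The match spans [2:3] → 'k'.

'k'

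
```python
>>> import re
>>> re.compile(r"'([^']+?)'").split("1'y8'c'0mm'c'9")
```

['1', 'y8', 'c', '0mm', "c'9"]

Matches to split on: at [1:5] → "'y8'"; at [6:11] → "'0mm'".
With a capturing group present, the delimiter's captured portion is kept in the result list.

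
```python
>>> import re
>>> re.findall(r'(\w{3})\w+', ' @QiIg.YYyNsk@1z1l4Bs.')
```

Pattern: exactly 3 of a word character (captured); then one or more of a word character.
With a single group, `findall` returns only what that group captured — 3 items.

['QiI', 'YYy', '1z1']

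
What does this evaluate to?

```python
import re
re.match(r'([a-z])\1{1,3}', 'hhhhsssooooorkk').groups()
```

('h',)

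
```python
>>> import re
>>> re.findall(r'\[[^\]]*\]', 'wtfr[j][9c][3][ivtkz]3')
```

`findall` yields the raw match text (4 of them) because the pattern has no groups.

['[j]', '[9c]', '[3]', '[ivtkz]']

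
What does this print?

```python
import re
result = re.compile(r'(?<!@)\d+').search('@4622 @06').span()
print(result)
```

(2, 5)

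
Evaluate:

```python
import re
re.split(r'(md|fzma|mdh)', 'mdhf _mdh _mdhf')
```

['', 'md', 'hf _', 'md', 'h _', 'md', 'hf']

Alternation tries branches left to right and keeps the first one that lets the overall match succeed at that position.
`re.split` interleaves the captured-group text with the surrounding fragments.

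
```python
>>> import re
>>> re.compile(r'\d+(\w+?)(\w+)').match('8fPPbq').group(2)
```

'PPbq'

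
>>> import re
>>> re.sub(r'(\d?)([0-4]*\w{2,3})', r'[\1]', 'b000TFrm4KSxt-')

'[][0][][]-'

Pattern: optionally a digit (captured); then zero or more of a character in [0-4], then 2 to 3 of a word character (captured).
Each match is replaced using the text its own group 1 captured.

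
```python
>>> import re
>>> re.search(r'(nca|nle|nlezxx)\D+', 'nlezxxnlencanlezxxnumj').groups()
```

Alternation isn't longest-match — the leftmost alternative that fits at this position is chosen.
`re.search` scans for the first position where the pattern succeeds.
The match spans [0:22] → 'nlezxxnlencanlezxxnumj'.
Captured: group 1 = 'nle'.

('nle',)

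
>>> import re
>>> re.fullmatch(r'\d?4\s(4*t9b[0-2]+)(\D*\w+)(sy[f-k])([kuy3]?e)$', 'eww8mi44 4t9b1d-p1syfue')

This matches optionally a digit, then a literal '4', then whitespace; then zero or more of the literal '4', then the literal 't9b', then one or more of a character in [0-2] (captured); then zero or more of a non-digit, then one or more of a word character (captured); then the literal 'sy', then a character in [f-k] (captured); then optionally one of [kuy3], then a literal 'e' (captured); then anchored at the end.
For `fullmatch`, every character of the input must be accounted for by the pattern.
Here the pattern can't cover the whole string, so the call returns None.

None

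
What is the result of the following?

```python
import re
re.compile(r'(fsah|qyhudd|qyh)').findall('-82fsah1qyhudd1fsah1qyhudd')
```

Alternation isn't longest-match — the leftmost alternative that fits at this position is chosen.
One capturing group, so `findall` returns just the captured substring from each match — 4 in all.

['fsah', 'qyhudd', 'fsah', 'qyhudd']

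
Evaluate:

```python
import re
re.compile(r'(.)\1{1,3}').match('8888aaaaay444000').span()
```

A backreference is literal: `\1` must see the identical characters the first group matched.
`re.match` won't scan ahead — the pattern has to work from the very first character.
The match spans [0:4] → '8888'.
Captured: group 1 = '8'.

(0, 4)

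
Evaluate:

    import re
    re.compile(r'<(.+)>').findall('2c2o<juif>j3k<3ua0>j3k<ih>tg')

['juif>j3k<3ua0>j3k<ih']

With a single group, `findall` returns only what that group captured — 1 item.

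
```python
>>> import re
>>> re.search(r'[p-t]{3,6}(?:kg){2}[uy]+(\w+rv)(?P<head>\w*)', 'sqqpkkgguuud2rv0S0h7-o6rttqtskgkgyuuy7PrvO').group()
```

'rttqtskgkgyuuy7PrvO'

The match spans [23:42] → 'rttqtskgkgyuuy7PrvO'.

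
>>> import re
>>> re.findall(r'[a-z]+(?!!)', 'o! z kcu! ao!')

['z', 'kc', 'a']

The negative lookaround is zero-width — it rules out positions where the adjacent text would match, without consuming anything.
Scanning left to right: at [3:4] → 'z'; at [5:7] → 'kc'; at [10:11] → 'a'.
Since nothing is captured, `findall` lists the 3 matched substrings directly.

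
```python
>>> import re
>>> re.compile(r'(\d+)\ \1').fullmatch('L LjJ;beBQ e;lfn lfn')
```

None

For `fullmatch`, every character of the input must be accounted for by the pattern.
Here the string isn't matched end-to-end, so the call returns None.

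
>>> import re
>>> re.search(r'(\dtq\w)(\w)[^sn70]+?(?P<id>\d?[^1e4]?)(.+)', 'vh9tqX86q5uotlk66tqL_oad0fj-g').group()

The pattern matches a digit, then the literal 'tq', then a word character (captured); then a word character (captured); then one or more of any character except [sn70] (lazy); then optionally a digit, then optionally any character except [1e4] (captured as 'id'); then one or more of any character (captured).
The match spans [2:29] → '9tqX86q5uotlk66tqL_oad0fj-g'.

'9tqX86q5uotlk66tqL_oad0fj-g'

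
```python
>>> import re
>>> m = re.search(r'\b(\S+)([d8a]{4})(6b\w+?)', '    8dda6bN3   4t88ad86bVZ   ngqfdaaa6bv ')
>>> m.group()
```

'4t88ad86bV'

Pattern: a word boundary (`\b`, zero-width); then one or more of a non-whitespace character (captured); then exactly 4 of one of [d8a] (captured); then the literal '6b', then one or more of a word character (lazy) (captured).
A `+?`/`*?`/`{m,n}?` starts at its minimum and grows only as far as needed for what follows to match.
`re.search` tries every starting position until one works.
The match spans [15:25] → '4t88ad86bV'.
Captured: group 1 = '4t8', group 2 = '8ad8', group 3 = '6bV'.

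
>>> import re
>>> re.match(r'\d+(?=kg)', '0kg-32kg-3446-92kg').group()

'0'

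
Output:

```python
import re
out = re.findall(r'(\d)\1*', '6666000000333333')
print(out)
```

After group 1 captures some text, `\1` only succeeds where that same text appears again.
`findall` collects group 1 from each match (3 total).

['6', '0', '3']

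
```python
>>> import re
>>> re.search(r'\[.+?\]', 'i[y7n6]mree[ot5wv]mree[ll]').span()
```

A `+?`/`*?`/`{m,n}?` starts at its minimum and grows only as far as needed for what follows to match.
`re.search` tries every starting position until one works.
The match spans [1:7] → '[y7n6]'.

(1, 7)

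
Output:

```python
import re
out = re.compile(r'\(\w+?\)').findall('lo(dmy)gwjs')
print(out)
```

['(dmy)']

No capturing groups, so `findall` returns the 1 full match string.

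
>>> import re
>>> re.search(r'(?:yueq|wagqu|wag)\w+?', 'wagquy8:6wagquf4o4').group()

Branches in `(...|...)` are attempted left-to-right; the first branch that allows the whole pattern to succeed is taken.
Unlike `match`, `search` isn't anchored — it looks for the pattern anywhere in the string.
The match spans [0:6] → 'wagquy'.

'wagquy'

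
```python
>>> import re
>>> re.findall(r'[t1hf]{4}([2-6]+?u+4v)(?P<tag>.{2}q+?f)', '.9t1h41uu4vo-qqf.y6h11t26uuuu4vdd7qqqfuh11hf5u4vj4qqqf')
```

The pattern matches exactly 4 of one of [t1hf]; then one or more of a character in [2-6] (lazy), then one or more of a literal 'u', then the literal '4v' (captured); then exactly 2 of any character, then one or more of the literal 'q' (lazy), then the literal 'f' (captured as 'tag').
`findall` packs the 2 group values into a tuple for every match.

[('5u4v', 'j4qqqf')]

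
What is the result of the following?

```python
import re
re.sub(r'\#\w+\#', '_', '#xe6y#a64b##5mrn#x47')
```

'_a64b#_x47'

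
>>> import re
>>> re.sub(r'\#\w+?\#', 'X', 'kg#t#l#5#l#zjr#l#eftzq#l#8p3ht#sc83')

'kgXlXlXlXlXsc83'

Matches: at [2:5] → '#t#'; at [6:9] → '#5#'; at [10:15] → '#zjr#'; at [16:23] → '#eftzq#'; at [24:31] → '#8p3ht#'.
`sub` substitutes 'X' at each match site.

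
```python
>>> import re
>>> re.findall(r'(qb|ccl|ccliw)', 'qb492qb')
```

Because there's exactly one group, `findall` drops the full match and keeps group 1 from each hit.

['qb', 'qb']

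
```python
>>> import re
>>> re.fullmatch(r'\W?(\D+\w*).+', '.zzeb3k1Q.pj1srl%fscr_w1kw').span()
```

(0, 26)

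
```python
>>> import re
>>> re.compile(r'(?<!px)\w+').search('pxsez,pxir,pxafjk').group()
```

A negative assertion filters positions out without eating any characters.
`re.search` scans for the first position where the pattern succeeds.
The match spans [0:5] → 'pxsez'.

'pxsez'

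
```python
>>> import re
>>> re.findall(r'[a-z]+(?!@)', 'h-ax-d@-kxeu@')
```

`(?!…)`/`(?<!…)` only lets a position through if the neighbouring text does NOT match; no characters are consumed.
No capturing groups, so `findall` returns the 3 full match strings.

['h', 'ax', 'kxe']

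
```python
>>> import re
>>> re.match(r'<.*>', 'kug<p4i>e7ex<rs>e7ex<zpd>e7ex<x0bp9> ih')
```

None

`match` is anchored at position 0; if the pattern doesn't fit there, it returns None.
Here the string doesn't start with a match, so the call returns None.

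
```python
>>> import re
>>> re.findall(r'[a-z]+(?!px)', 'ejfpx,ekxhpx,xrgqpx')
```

['ejfpx', 'ekxhpx', 'xrgqpx']

`(?!…)`/`(?<!…)` only lets a position through if the neighbouring text does NOT match; no characters are consumed.
Walking the string: at [0:5] → 'ejfpx'; at [6:12] → 'ekxhpx'; at [13:19] → 'xrgqpx'.
No capturing groups, so `findall` returns the 3 full match strings.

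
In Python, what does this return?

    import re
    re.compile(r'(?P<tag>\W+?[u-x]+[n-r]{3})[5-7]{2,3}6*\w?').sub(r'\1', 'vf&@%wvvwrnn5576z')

'vf&@%wvvwrnn'

Pattern: one or more of a non-word character (lazy), then one or more of a character in [u-x], then exactly 3 of a character in [n-r] (captured as 'tag'); then 2 to 3 of a character in [5-7], then zero or more of a literal '6', then optionally a word character.
Matches: at [2:17] → '&@%wvvwrnn5576z'.
The replacement refers to a captured group, so each match is rewritten using its own captured text.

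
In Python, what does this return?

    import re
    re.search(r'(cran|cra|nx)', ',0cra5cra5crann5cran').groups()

The match spans [2:5] → 'cra'.
Captured: group 1 = 'cra'.

('cra',)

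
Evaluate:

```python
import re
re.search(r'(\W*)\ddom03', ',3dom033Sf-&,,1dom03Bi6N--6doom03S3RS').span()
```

(0, 7)

The match spans [0:7] → ',3dom03'.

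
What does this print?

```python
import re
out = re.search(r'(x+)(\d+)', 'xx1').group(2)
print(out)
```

Pattern: one or more of a literal 'x' (captured); then one or more of a digit (captured).
`search` walks the string left to right and returns the first match it finds.
The match spans [0:3] → 'xx1'.
Captured: group 1 = 'xx', group 2 = '1'.

1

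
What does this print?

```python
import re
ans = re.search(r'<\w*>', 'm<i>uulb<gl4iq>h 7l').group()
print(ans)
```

<i>

The match spans [1:4] → '<i>'.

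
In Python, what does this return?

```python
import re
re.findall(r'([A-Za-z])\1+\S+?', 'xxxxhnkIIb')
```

['x', 'I']

After group 1 captures some text, `\1` only succeeds where that same text appears again.
One capturing group, so `findall` returns just the captured substring from each match — 2 in all.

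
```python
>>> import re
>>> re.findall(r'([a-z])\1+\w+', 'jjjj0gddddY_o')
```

['j']

The backreference `\1` re-matches whatever the first group consumed, character for character.
With a single group, `findall` returns only what that group captured — 1 item.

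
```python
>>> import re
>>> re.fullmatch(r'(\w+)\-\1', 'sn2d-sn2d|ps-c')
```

None

The backreference `\1` re-matches whatever the first group consumed, character for character.
`re.fullmatch` is like wrapping the pattern in `^…$` (in single-line mode).
Here the pattern can't cover the whole string, so the call returns None.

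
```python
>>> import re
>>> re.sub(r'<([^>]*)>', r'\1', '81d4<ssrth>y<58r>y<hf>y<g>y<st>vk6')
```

`\1` in the replacement pulls in group 1's text for each match.

'81d4ssrthy58ryhfygystvk6'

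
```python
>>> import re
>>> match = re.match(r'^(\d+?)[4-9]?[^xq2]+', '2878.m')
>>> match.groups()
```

The match spans [0:6] → '2878.m'.
Captured: group 1 = '2'.

('2',)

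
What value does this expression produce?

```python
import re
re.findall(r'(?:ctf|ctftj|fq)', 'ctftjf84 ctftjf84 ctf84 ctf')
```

['ctf', 'ctf', 'ctf', 'ctf']

`|` is ordered: at each position the engine commits to the first alternative that works.
Walking the string: at [0:3] → 'ctf'; at [9:12] → 'ctf'; at [18:21] → 'ctf'; at [24:27] → 'ctf'.
`findall` yields the raw match text (4 of them) because the pattern has no groups.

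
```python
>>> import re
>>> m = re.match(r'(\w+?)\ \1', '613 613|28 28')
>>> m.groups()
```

('613',)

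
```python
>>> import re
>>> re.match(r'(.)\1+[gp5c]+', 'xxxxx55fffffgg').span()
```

`\1` has to match the exact text group 1 already captured.
`re.match` won't scan ahead — the pattern has to work from the very first character.
The match spans [0:7] → 'xxxxx55'.
Captured: group 1 = 'x'.

(0, 7)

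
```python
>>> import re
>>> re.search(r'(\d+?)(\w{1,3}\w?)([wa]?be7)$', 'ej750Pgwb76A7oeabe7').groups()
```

('76', 'A7oe', 'abe7')

The match spans [9:19] → '76A7oeabe7'.
Captured: group 1 = '76', group 2 = 'A7oe', group 3 = 'abe7'.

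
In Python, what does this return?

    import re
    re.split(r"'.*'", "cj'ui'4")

['cj', '4']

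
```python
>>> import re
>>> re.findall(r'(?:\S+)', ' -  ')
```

Pattern: one or more of a non-whitespace character (non-capturing group).
Since nothing is captured, `findall` lists the 1 matched substring directly.

['-']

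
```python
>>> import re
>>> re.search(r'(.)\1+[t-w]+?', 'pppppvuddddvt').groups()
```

('p',)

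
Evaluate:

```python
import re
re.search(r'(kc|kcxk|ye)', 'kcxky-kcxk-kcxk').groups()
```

('kc',)

Branches in `(...|...)` are attempted left-to-right; the first branch that allows the whole pattern to succeed is taken.
`re.search` scans for the first position where the pattern succeeds.
The match spans [0:2] → 'kc'.
Captured: group 1 = 'kc'.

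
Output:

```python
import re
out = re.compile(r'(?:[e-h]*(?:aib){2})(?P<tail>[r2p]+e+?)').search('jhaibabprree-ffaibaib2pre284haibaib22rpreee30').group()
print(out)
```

The pattern matches zero or more of a character in [e-h], then the literal 'aib' repeated 2 times (non-capturing group); then one or more of one of [r2p], then one or more of a literal 'e' (lazy) (captured as 'tail').
`search` walks the string left to right and returns the first match it finds.
The match spans [13:25] → 'ffaibaib2pre'.
Captured: group 1 = '2pre'.

ffaibaib2pre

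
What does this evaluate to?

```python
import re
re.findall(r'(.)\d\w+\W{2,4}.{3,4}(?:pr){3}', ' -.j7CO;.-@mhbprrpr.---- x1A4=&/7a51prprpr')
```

Pattern: any character (captured); then a digit, then one or more of a word character; then 2 to 4 of a non-word character, then 3 to 4 of any character, then the literal 'pr' repeated 3 times.
Walking the string: at [25:42] match 'x1A4=&/7a51prprpr', group 1 = 'x'.
With a single group, `findall` returns only what that group captured — 1 item.

['x']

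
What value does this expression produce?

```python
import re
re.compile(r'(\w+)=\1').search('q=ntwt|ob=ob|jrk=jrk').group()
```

`\1` has to match the exact text group 1 already captured.
`re.search` scans for the first position where the pattern succeeds.
The match spans [7:12] → 'ob=ob'.
Captured: group 1 = 'ob'.

'ob=ob'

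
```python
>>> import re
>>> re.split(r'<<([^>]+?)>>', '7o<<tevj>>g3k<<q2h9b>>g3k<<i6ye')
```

['7o', 'tevj', 'g3k', 'q2h9b', 'g3k<<i6ye']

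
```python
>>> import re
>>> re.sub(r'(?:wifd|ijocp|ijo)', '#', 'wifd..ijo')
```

Every occurrence is swapped for '#'.

'#..#'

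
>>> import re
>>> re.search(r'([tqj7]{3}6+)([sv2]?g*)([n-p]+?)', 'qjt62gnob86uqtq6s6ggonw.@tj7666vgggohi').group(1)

'qjt6'

The match spans [0:7] → 'qjt62gn'.
Captured: group 1 = 'qjt6', group 2 = '2g', group 3 = 'n'.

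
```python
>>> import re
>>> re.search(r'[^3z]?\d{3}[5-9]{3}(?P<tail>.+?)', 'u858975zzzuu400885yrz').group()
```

'u858975z'

The pattern matches optionally any character except [3z], then exactly 3 of a digit, then exactly 3 of a character in [5-9]; then one or more of any character (lazy) (captured as 'tail').
A non-greedy quantifier consumes as few characters as it can — just enough that the remainder of the pattern still matches from where it stops; whatever follows it matches normally.
`re.search` tries every starting position until one works.
The match spans [0:8] → 'u858975z'.
Captured: group 1 = 'z'.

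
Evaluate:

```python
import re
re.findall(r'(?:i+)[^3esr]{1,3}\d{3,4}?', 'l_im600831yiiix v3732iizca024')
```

['im60083', 'iiix v373', 'iizca024']

The pattern matches one or more of a literal 'i' (non-capturing group); then 1 to 3 of any character except [3esr]; then 3 to 4 of a digit (lazy).
With the lazy modifier that quantifier settles for the fewest repetitions that let the rest of the pattern succeed (the atoms after it are unaffected and can still be greedy).
Scanning left to right: at [2:9] → 'im60083'; at [11:20] → 'iiix v373'; at [21:29] → 'iizca024'.
`findall` yields the raw match text (3 of them) because the pattern has no groups.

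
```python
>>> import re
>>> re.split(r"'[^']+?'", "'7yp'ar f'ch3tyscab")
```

['', "ar f'ch3tyscab"]

Matches to split on: at [0:5] → "'7yp'".
Splitting on the pattern gives 2 pieces.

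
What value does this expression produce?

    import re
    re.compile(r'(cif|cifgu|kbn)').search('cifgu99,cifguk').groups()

Alternation tries branches left to right and keeps the first one that lets the overall match succeed at that position.
`search` walks the string left to right and returns the first match it finds.
The match spans [0:3] → 'cif'.
Captured: group 1 = 'cif'.

('cif',)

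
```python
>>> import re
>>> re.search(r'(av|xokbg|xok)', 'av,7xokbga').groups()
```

The match spans [0:2] → 'av'.
Captured: group 1 = 'av'.

('av',)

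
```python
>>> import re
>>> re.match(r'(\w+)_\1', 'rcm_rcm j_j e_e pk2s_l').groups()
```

The match spans [0:7] → 'rcm_rcm'.
Captured: group 1 = 'rcm'.

('rcm',)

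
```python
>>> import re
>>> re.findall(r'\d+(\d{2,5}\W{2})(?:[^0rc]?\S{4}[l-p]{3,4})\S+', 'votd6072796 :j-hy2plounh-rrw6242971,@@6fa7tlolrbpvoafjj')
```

['96 :']

This matches one or more of a digit; then 2 to 5 of a digit, then exactly 2 of a non-word character (captured); then optionally any character except [0rc], then exactly 4 of a non-whitespace character, then 3 to 4 of a character in [l-p] (non-capturing group); then one or more of a non-whitespace character.
Walking the string: at [4:55] match '6072796 :j-hy2plounh-rrw6242971,@@6fa7tlolrbpvoafjj', group 1 = '96 :'.
`findall` collects group 1 from the one match (1 total).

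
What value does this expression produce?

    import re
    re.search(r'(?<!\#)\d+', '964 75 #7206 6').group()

`(?!…)`/`(?<!…)` only lets a position through if the neighbouring text does NOT match; no characters are consumed.
The match spans [0:3] → '964'.

'964'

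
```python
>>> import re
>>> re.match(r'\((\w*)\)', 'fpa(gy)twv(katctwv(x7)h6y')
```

None

`match` is anchored at position 0; if the pattern doesn't fit there, it returns None.
Here the string doesn't start with a match, so the call returns None.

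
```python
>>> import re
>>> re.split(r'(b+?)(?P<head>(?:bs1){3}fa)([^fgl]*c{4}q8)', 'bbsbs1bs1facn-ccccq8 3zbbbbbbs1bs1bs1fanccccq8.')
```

This matches one or more of a literal 'b' (lazy) (captured); then the literal 'bs1' repeated 3 times, then the literal 'fa' (captured as 'head'); then zero or more of any character except [fgl], then exactly 4 of a literal 'c', then the literal 'q8' (captured).
Matches to split on: at [23:46] → 'bbbbbbs1bs1bs1fanccccq8'.
Because the pattern has a capturing group, `split` also inserts each captured text between the pieces.

['bbsbs1bs1facn-ccccq8 3z', 'bbbbb', 'bs1bs1bs1fa', 'nccccq8', '.']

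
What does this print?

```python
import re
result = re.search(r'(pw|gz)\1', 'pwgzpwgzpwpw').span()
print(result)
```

(8, 12)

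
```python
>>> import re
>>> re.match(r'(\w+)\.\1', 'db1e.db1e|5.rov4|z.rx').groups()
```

After group 1 captures some text, `\1` only succeeds where that same text appears again.
`match` is anchored at position 0; if the pattern doesn't fit there, it returns None.
The match spans [0:9] → 'db1e.db1e'.
Captured: group 1 = 'db1e'.

('db1e',)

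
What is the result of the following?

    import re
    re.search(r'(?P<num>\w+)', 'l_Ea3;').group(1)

The match spans [0:5] → 'l_Ea3'.
Captured: group 1 = 'l_Ea3'.

'l_Ea3'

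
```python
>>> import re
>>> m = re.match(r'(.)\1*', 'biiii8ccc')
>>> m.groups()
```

('b',)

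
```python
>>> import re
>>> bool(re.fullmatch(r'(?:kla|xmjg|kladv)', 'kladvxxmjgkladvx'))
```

`re.fullmatch` is like wrapping the pattern in `^…$` (in single-line mode).
Here the pattern can't cover the whole string, so the call returns None, and `bool(None)` is False.

False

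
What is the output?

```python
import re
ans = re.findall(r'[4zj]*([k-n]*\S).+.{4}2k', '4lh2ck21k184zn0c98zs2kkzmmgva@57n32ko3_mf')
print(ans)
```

['lh']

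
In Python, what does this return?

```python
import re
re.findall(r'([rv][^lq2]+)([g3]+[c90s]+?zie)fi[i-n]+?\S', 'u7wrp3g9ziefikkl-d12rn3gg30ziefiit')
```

[('rp3', 'g9zie'), ('rn3gg', '30zie')]

Pattern: one of [rv], then one or more of any character except [lq2] (captured); then one or more of one of [g3], then one or more of one of [c90s] (lazy), then the literal 'zie' (captured); then the literal 'fi', then one or more of a character in [i-n] (lazy), then a non-whitespace character.
Walking the string: at [3:15] match 'rp3g9ziefikk', groups = ('rp3', 'g9zie'); at [20:34] match 'rn3gg30ziefiit', groups = ('rn3gg', '30zie').
Multiple groups make `findall` return tuples — one 2-tuple for each match.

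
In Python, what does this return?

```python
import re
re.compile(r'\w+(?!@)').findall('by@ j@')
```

A negative assertion filters positions out without eating any characters.
Since nothing is captured, `findall` lists the 1 matched substring directly.

['b']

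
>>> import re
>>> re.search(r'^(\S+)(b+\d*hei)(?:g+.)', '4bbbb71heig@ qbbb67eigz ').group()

'4bbbb71heig@'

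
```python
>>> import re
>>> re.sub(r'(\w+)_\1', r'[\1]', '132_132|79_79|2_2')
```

'[132]|[79]|[2]'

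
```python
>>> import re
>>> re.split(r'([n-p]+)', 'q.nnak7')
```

['q.', 'nn', 'ak7']

Pattern: one or more of a character in [n-p] (captured).
Matches to split on: at [2:4] → 'nn'.
Because the pattern has a capturing group, `split` also inserts each captured text between the pieces.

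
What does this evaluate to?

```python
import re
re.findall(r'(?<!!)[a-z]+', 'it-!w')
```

['it']

The negative lookahead/lookbehind blocks any match where the forbidden context is present.
Matches: at [0:2] → 'it'.
No capturing groups, so `findall` returns the 1 full match string.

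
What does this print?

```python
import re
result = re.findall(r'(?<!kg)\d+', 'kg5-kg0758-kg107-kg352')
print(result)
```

['758', '07', '52']

A negative assertion filters positions out without eating any characters.
Walking the string: at [7:10] → '758'; at [14:16] → '07'; at [20:22] → '52'.
No capturing groups, so `findall` returns the 3 full match strings.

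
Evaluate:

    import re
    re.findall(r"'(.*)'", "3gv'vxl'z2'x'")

Matches: at [3:13] match "'vxl'z2'x'", group 1 = "vxl'z2'x".
With a single group, `findall` returns only what that group captured — 1 item.

["vxl'z2'x"]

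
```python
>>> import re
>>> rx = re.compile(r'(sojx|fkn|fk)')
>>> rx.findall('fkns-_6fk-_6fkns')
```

['fkn', 'fk', 'fkn']

`|` is ordered: at each position the engine commits to the first alternative that works.
Matches: at [0:3] match 'fkn', group 1 = 'fkn'; at [7:9] match 'fk', group 1 = 'fk'; at [12:15] match 'fkn', group 1 = 'fkn'.
With a single group, `findall` returns only what that group captured — 3 items.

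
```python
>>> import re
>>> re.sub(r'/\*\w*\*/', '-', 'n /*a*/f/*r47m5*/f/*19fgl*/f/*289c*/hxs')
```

Matches: at [2:7] → '/*a*/'; at [8:17] → '/*r47m5*/'; at [18:27] → '/*19fgl*/'; at [28:36] → '/*289c*/'.
Every occurrence is swapped for '-'.

'n -f-f-f-hxs'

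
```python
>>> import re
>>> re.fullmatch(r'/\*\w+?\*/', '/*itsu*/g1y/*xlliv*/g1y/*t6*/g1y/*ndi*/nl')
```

`re.fullmatch` is like wrapping the pattern in `^…$` (in single-line mode).
Here the string isn't matched end-to-end, so the call returns None.

None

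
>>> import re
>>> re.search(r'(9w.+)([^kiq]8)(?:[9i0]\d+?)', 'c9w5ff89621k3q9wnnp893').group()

'9w5ff89621k3q9wnnp893'

This matches the literal '9w', then one or more of any character (captured); then any character except [kiq], then a literal '8' (captured); then one of [9i0], then one or more of a digit (lazy) (non-capturing group).
The match spans [1:22] → '9w5ff89621k3q9wnnp893'.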